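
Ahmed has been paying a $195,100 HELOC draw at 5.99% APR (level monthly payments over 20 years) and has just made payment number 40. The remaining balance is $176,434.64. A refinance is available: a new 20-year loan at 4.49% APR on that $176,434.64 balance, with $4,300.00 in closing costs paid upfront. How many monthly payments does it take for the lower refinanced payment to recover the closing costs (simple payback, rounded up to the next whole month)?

16 months

Current payment = 195,100 × 5.99%/12 / (1 − (1+0.0049917)^−240) = $1,396.63.
Refinanced payment = 176,434.64 × 0.0037417 / (1 − (1+0.0037417)^−240) = $1,115.26.
Monthly savings = $1,396.63 − $1,115.26 = $281.37.
Break-even = $4,300.00 / $281.37 = 15.28 → 16 months.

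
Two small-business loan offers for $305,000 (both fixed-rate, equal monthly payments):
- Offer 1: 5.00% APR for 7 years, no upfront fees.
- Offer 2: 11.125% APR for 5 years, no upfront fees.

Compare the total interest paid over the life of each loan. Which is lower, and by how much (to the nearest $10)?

Offer 1 by $36,920

Offer 1: monthly rate = 5%/12 = 0.0041667; payment = 305,000 × 0.0041667 / (1 − (1+0.0041667)^−84) = $4,310.84.
Total interest on Offer 1 = 84 × $4,310.84 − $305,000 = $57,110.56.
Offer 2: at 11.125% the monthly rate is 0.0092708, so the payment is 305,000 × 0.0092708 / (1 − 1.0092708^−60) = $6,650.47.
Total interest on Offer 2 = 60 × $6,650.47 − $305,000 = $94,028.20.
Offer 1 is lower by $36,917.64.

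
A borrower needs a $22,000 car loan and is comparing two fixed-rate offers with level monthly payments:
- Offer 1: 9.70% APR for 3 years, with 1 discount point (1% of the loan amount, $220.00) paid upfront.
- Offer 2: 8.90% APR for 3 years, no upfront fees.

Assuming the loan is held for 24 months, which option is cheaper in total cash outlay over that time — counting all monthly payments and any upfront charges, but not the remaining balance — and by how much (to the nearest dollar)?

Offer 2 by $417

Offer 1: monthly rate = 9.7%/12 = 0.0080833; payment = 22,000 × 0.0080833 / (1 − (1+0.0080833)^−36) = $706.78.
Offer 2: monthly rate = 8.9%/12 = 0.0074167; payment = 22,000 × 0.0074167 / (1 − (1+0.0074167)^−36) = $698.57.
Over 24 months: Offer 1 costs 24 × $706.78 + $220.00 = $17,182.72; Offer 2 costs 24 × $698.57 = $16,765.68.
Offer 2 is cheaper by $17,182.72 − $16,765.68 = $417.04.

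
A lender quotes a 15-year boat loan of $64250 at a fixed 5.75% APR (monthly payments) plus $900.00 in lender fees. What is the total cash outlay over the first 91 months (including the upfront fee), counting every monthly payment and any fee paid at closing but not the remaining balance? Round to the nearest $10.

$49,450

Monthly rate = 5.75%/12 = 0.0047917; payment = 64,250 × 0.0047917 / (1 − (1+0.0047917)^−180) = $533.54.
Total outlay = 91 × $533.54 + $900.00 = $49,452.14.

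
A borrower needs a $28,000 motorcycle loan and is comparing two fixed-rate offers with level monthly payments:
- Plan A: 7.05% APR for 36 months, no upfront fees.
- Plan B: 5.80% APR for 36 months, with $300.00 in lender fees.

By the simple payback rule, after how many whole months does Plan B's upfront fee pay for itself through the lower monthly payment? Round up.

19 months

Plan A: at 7.05% the monthly rate is 0.0058750, so the payment is 28,000 × 0.0058750 / (1 − 1.0058750^−36) = $865.20.
Plan B: at 5.80% the monthly rate is 0.0048333, so the payment is 28,000 × 0.0048333 / (1 − 1.0048333^−36) = $849.28.
Monthly savings = $865.20 − $849.28 = $15.92.
Break-even = $300.00 / $15.92 = 18.84 → 19 months.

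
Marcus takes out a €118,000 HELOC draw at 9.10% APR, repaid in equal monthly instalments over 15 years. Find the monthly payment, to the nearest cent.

€1,203.86

Monthly rate = 9.1%/12 = 0.0075833; payment = 118,000 × 0.0075833 / (1 − (1+0.0075833)^−180) = €1,203.86.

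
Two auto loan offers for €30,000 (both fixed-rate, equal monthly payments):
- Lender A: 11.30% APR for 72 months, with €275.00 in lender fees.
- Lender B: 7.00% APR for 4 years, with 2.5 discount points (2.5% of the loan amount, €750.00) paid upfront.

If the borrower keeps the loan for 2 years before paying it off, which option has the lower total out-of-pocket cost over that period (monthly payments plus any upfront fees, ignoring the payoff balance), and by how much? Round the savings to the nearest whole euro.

Lender A by €3,901

Lender A: at 11.30% the monthly rate is 0.0094167, so the payment is 30,000 × 0.0094167 / (1 − 1.0094167^−72) = €575.64.
Lender B: at 7.00% the monthly rate is 0.0058333, so the payment is 30,000 × 0.0058333 / (1 − 1.0058333^−48) = €718.39.
Over 24 months: Lender A costs 24 × €575.64 + €275.00 = €14,090.36; Lender B costs 24 × €718.39 + €750.00 = €17,991.36.
Lender A is cheaper by €17,991.36 − €14,090.36 = €3,901.00.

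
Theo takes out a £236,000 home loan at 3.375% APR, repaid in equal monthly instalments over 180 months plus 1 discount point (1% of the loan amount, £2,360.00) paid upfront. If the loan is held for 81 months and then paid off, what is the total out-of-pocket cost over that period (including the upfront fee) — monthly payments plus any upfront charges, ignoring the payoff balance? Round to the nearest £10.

£137,850

At 3.375% the monthly rate is 0.0028125, so the payment is 236,000 × 0.0028125 / (1 − 1.0028125^−180) = £1,672.67.
Total outlay = 81 × £1,672.67 + £2,360.00 = £137,846.27.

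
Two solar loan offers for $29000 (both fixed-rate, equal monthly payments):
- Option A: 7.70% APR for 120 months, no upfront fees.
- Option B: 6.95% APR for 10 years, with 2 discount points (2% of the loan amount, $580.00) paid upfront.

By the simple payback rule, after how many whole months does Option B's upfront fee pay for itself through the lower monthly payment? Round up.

52 months

Option A: at 7.70% the monthly rate is 0.0064167, so the payment is 29,000 × 0.0064167 / (1 − 1.0064167^−120) = $347.27.
Option B: monthly rate = 6.95%/12 = 0.0057917; payment = 29,000 × 0.0057917 / (1 − (1+0.0057917)^−120) = $335.97.
Monthly savings = $347.27 − $335.97 = $11.30.
Break-even = $580.00 / $11.30 = 51.33 → 52 months.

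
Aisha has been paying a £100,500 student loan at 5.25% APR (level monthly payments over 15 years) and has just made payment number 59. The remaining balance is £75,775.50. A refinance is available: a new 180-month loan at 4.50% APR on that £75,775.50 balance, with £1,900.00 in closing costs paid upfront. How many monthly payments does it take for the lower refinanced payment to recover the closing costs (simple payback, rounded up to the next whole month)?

9 months

Current payment = 100,500 × 5.25%/12 / (1 − (1+0.0043750)^−180) = £807.90.
Refinanced payment = 75,775.50 × 0.0037500 / (1 − (1+0.0037500)^−180) = £579.68.
Monthly savings = £807.90 − £579.68 = £228.22.
Break-even = £1,900.00 / £228.22 = 8.33 → 9 months.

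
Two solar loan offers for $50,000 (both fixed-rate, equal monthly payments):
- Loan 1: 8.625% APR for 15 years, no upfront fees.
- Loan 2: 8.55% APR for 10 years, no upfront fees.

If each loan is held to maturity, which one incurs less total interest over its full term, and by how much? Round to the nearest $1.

Loan 1: at 8.625% the monthly rate is 0.0071875, so the payment is 50,000 × 0.0071875 / (1 − 1.0071875^−180) = $496.04.
Total interest on Loan 1 = 180 × $496.04 − $50,000 = $39,287.20.
Loan 2: at 8.55% the monthly rate is 0.0071250, so the payment is 50,000 × 0.0071250 / (1 − 1.0071250^−120) = $621.27.
Total interest on Loan 2 = 120 × $621.27 − $50,000 = $24,552.40.
Loan 2 is lower by $14,734.80.

Loan 2 by $14,735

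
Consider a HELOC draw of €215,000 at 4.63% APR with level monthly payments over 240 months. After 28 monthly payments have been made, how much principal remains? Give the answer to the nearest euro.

€198,895

With monthly rate i = 4.63%/12 = 0.0038583, the balance after k of n payments is P · [(1+i)^n − (1+i)^k] / [(1+i)^n − 1].
(1+0.0038583)^240 = 2.51989737 and (1+0.0038583)^28 = 1.11385331, so the balance is 215,000 × (2.51989737 − 1.11385331) / (2.51989737 − 1) = €198,894.66.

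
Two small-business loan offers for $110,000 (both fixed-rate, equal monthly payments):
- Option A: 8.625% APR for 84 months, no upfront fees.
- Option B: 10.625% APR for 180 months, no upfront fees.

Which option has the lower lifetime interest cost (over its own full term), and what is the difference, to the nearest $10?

Option A by $73,500

Option A: monthly rate = 8.625%/12 = 0.0071875; payment = 110,000 × 0.0071875 / (1 − (1+0.0071875)^−84) = $1,748.94.
Total interest on Option A = 84 × $1,748.94 − $110,000 = $36,910.96.
Option B: monthly rate = 10.625%/12 = 0.0088542; payment = 110,000 × 0.0088542 / (1 − (1+0.0088542)^−180) = $1,224.48.
Total interest on Option B = 180 × $1,224.48 − $110,000 = $110,406.40.
Option A is lower by $73,495.44.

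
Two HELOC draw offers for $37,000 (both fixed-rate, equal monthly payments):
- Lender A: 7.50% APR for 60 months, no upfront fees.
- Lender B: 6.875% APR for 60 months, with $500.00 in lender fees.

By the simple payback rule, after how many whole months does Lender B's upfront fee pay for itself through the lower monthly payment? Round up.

46 months

Lender A: at 7.50% the monthly rate is 0.0062500, so the payment is 37,000 × 0.0062500 / (1 − 1.0062500^−60) = $741.40.
Lender B: monthly rate = 6.875%/12 = 0.0057292; payment = 37,000 × 0.0057292 / (1 − (1+0.0057292)^−60) = $730.46.
Monthly savings = $741.40 − $730.46 = $10.94.
Break-even = $500.00 / $10.94 = 45.70 → 46 months.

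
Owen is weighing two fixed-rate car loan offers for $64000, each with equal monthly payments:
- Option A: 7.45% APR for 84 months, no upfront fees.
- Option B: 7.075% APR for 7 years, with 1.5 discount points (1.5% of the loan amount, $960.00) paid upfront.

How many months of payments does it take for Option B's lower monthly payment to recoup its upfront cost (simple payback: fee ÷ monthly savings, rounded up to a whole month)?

Option A: at 7.45% the monthly rate is 0.0062083, so the payment is 64,000 × 0.0062083 / (1 − 1.0062083^−84) = $980.07.
Option B: at 7.075% the monthly rate is 0.0058958, so the payment is 64,000 × 0.0058958 / (1 − 1.0058958^−84) = $968.28.
Monthly savings = $980.07 − $968.28 = $11.79.
Break-even = $960.00 / $11.79 = 81.42 → 82 months.

82 months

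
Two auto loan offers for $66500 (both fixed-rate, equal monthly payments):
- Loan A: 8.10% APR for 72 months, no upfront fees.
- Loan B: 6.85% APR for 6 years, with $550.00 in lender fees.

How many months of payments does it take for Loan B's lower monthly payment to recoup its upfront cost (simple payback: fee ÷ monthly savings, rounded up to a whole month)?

14 months

Loan A: at 8.10% the monthly rate is 0.0067500, so the payment is 66,500 × 0.0067500 / (1 − 1.0067500^−72) = $1,169.21.
Loan B: monthly rate = 6.85%/12 = 0.0057083; payment = 66,500 × 0.0057083 / (1 − (1+0.0057083)^−72) = $1,128.98.
Monthly savings = $1,169.21 − $1,128.98 = $40.23.
Break-even = $550.00 / $40.23 = 13.67 → 14 months.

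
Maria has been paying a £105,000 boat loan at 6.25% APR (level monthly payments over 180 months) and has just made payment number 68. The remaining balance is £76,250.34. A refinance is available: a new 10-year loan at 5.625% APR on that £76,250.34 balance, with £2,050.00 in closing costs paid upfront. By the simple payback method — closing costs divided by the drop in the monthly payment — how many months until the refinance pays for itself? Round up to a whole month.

Current payment = 105,000 × 6.25%/12 / (1 − (1+0.0052083)^−180) = £900.29.
Refinanced payment = 76,250.34 × 0.0046875 / (1 − (1+0.0046875)^−120) = £832.25.
Monthly savings = £900.29 − £832.25 = £68.04.
Break-even = £2,050.00 / £68.04 = 30.13 → 31 months.

31 months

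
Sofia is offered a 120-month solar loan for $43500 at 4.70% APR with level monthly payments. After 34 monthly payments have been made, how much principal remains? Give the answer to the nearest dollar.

$33,169

With monthly rate i = 4.7%/12 = 0.0039167, the balance after k of n payments is P · [(1+i)^n − (1+i)^k] / [(1+i)^n − 1].
(1+0.0039167)^120 = 1.59852604 and (1+0.0039167)^34 = 1.14214327, so the balance is 43,500 × (1.59852604 − 1.14214327) / (1.59852604 − 1) = $33,169.23.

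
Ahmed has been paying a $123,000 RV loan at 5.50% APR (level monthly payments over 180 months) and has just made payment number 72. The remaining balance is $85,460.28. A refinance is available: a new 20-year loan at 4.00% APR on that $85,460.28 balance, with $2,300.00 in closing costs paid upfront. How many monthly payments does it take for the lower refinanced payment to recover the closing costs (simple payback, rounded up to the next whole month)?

5 months

Current payment = 123,000 × 5.5%/12 / (1 − (1+0.0045833)^−180) = $1,005.01.
Refinanced payment = 85,460.28 × 0.0033333 / (1 − (1+0.0033333)^−240) = $517.87.
Monthly savings = $1,005.01 − $517.87 = $487.14.
Break-even = $2,300.00 / $487.14 = 4.72 → 5 months.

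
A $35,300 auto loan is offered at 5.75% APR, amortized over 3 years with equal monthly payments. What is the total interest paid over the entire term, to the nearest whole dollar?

$3,216

Monthly rate = 5.75%/12 = 0.0047917; payment = 35,300 × 0.0047917 / (1 − (1+0.0047917)^−36) = $1,069.90.
Total paid = 36 × $1,069.90 = $38,516.40; interest = $38,516.40 − $35,300 = $3,216.40.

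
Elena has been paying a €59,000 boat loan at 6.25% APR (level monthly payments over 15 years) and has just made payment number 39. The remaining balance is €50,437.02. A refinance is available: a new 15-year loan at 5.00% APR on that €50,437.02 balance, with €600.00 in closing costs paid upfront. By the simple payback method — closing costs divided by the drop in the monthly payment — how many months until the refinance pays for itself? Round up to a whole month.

Current payment = 59,000 × 6.25%/12 / (1 − (1+0.0052083)^−180) = €505.88.
Refinanced payment = 50,437.02 × 0.0041667 / (1 − (1+0.0041667)^−180) = €398.85.
Monthly savings = €505.88 − €398.85 = €107.03.
Break-even = €600.00 / €107.03 = 5.61 → 6 months.

6 months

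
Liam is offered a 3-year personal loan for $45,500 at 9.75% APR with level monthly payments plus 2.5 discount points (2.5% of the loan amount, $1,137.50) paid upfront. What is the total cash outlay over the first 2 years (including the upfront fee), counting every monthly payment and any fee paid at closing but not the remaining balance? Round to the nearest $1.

At 9.75% the monthly rate is 0.0081250, so the payment is 45,500 × 0.0081250 / (1 − 1.0081250^−36) = $1,462.82.
Total outlay = 24 × $1,462.82 + $1,137.50 = $36,245.18.

$36,245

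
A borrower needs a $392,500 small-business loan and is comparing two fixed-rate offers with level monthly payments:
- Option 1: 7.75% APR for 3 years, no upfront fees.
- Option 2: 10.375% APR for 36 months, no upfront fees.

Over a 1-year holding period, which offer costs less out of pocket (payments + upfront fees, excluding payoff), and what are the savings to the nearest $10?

Option 1: monthly rate = 7.75%/12 = 0.0064583; payment = 392,500 × 0.0064583 / (1 − (1+0.0064583)^−36) = $12,254.31.
Option 2: at 10.375% the monthly rate is 0.0086458, so the payment is 392,500 × 0.0086458 / (1 − 1.0086458^−36) = $12,734.09.
Over 12 months: Option 1 costs 12 × $12,254.31 = $147,051.72; Option 2 costs 12 × $12,734.09 = $152,809.08.
Option 1 is cheaper by $152,809.08 − $147,051.72 = $5,757.36.

Option 1 by $5,760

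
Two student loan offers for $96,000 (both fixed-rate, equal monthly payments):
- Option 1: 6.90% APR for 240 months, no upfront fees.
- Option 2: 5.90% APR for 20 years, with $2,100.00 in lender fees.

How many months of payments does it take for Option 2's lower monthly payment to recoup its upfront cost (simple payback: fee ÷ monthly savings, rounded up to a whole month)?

Option 1: at 6.90% the monthly rate is 0.0057500, so the payment is 96,000 × 0.0057500 / (1 − 1.0057500^−240) = $738.54.
Option 2: at 5.90% the monthly rate is 0.0049167, so the payment is 96,000 × 0.0049167 / (1 − 1.0049167^−240) = $682.25.
Monthly savings = $738.54 − $682.25 = $56.29.
Break-even = $2,100.00 / $56.29 = 37.31 → 38 months.

38 months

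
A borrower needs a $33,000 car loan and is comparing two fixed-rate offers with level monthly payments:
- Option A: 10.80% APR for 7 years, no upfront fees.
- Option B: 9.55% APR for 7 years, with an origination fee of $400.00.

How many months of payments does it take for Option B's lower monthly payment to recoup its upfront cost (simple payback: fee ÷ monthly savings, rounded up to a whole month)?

Option A: monthly rate = 10.8%/12 = 0.0090000; payment = 33,000 × 0.0090000 / (1 − (1+0.0090000)^−84) = $561.58.
Option B: at 9.55% the monthly rate is 0.0079583, so the payment is 33,000 × 0.0079583 / (1 − 1.0079583^−84) = $540.20.
Monthly savings = $561.58 − $540.20 = $21.38.
Break-even = $400.00 / $21.38 = 18.71 → 19 months.

19 months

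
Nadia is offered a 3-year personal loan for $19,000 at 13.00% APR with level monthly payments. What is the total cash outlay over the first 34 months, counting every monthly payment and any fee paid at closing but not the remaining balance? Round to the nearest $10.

At 13.00% the monthly rate is 0.0108333, so the payment is 19,000 × 0.0108333 / (1 − 1.0108333^−36) = $640.19.
Total outlay = 34 × $640.19 = $21,766.46.

$21,770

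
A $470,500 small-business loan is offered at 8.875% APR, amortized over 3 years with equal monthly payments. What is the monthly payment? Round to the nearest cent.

Monthly rate = 8.875%/12 = 0.0073958; payment = 470,500 × 0.0073958 / (1 − (1+0.0073958)^−36) = $14,934.42.

$14,934.42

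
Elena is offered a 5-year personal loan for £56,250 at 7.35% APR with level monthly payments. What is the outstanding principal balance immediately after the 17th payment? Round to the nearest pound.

With monthly rate i = 7.35%/12 = 0.0061250, the balance after k of n payments is P · [(1+i)^n − (1+i)^k] / [(1+i)^n − 1].
(1+0.0061250)^60 = 1.44250200 and (1+0.0061250)^17 = 1.10938678, so the balance is 56,250 × (1.44250200 − 1.10938678) / (1.44250200 − 1) = £42,344.96.

£42,345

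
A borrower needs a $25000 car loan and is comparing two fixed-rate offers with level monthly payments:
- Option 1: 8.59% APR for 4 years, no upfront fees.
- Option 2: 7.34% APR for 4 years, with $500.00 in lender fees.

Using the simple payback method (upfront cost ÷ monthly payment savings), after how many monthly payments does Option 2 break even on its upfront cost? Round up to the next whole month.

35 months

Option 1: at 8.59% the monthly rate is 0.0071583, so the payment is 25,000 × 0.0071583 / (1 − 1.0071583^−48) = $617.27.
Option 2: monthly rate = 7.34%/12 = 0.0061167; payment = 25,000 × 0.0061167 / (1 − (1+0.0061167)^−48) = $602.61.
Monthly savings = $617.27 − $602.61 = $14.66.
Break-even = $500.00 / $14.66 = 34.11 → 35 months.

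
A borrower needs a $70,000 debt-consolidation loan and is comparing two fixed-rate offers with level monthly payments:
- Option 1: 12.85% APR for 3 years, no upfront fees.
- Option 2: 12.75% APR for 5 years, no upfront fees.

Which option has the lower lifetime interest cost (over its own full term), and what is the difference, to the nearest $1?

Option 1 by $10,299

Option 1: at 12.85% the monthly rate is 0.0107083, so the payment is 70,000 × 0.0107083 / (1 − 1.0107083^−36) = $2,353.52.
Total interest on Option 1 = 36 × $2,353.52 − $70,000 = $14,726.72.
Option 2: at 12.75% the monthly rate is 0.0106250, so the payment is 70,000 × 0.0106250 / (1 − 1.0106250^−60) = $1,583.77.
Total interest on Option 2 = 60 × $1,583.77 − $70,000 = $25,026.20.
Option 1 is lower by $10,299.48.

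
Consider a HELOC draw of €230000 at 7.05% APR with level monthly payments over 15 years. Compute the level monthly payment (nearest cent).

€2,073.74

At 7.05% the monthly rate is 0.0058750, so the payment is 230,000 × 0.0058750 / (1 − 1.0058750^−180) = €2,073.74.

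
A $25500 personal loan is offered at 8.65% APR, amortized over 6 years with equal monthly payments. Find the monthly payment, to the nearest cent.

At 8.65% the monthly rate is 0.0072083, so the payment is 25,500 × 0.0072083 / (1 − 1.0072083^−72) = $455.23.

$455.23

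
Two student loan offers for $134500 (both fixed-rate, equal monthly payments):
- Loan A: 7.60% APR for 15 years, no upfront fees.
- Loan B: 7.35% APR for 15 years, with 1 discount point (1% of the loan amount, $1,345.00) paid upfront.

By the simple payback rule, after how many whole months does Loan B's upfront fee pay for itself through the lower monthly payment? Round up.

Loan A: monthly rate = 7.6%/12 = 0.0063333; payment = 134,500 × 0.0063333 / (1 − (1+0.0063333)^−180) = $1,254.49.
Loan B: at 7.35% the monthly rate is 0.0061250, so the payment is 134,500 × 0.0061250 / (1 − 1.0061250^−180) = $1,235.39.
Monthly savings = $1,254.49 − $1,235.39 = $19.10.
Break-even = $1,345.00 / $19.10 = 70.42 → 71 months.

71 months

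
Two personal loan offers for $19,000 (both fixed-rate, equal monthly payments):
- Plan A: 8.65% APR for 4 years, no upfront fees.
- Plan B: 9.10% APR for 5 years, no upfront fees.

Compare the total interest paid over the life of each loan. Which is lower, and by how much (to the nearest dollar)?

Plan A by $1,176

Plan A: at 8.65% the monthly rate is 0.0072083, so the payment is 19,000 × 0.0072083 / (1 − 1.0072083^−48) = $469.66.
Total interest on Plan A = 48 × $469.66 − $19,000 = $3,543.68.
Plan B: monthly rate = 9.1%/12 = 0.0075833; payment = 19,000 × 0.0075833 / (1 − (1+0.0075833)^−60) = $395.33.
Total interest on Plan B = 60 × $395.33 − $19,000 = $4,719.80.
Plan A is lower by $1,176.12.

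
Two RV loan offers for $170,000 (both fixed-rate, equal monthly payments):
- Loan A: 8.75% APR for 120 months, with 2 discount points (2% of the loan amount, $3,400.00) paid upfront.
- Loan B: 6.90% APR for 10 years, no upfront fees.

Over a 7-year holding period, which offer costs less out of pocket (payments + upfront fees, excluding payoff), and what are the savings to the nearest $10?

Loan B by $17,300

Loan A: monthly rate = 8.75%/12 = 0.0072917; payment = 170,000 × 0.0072917 / (1 − (1+0.0072917)^−120) = $2,130.55.
Loan B: monthly rate = 6.9%/12 = 0.0057500; payment = 170,000 × 0.0057500 / (1 − (1+0.0057500)^−120) = $1,965.09.
Over 84 months: Loan A costs 84 × $2,130.55 + $3,400.00 = $182,366.20; Loan B costs 84 × $1,965.09 = $165,067.56.
Loan B is cheaper by $182,366.20 − $165,067.56 = $17,298.64.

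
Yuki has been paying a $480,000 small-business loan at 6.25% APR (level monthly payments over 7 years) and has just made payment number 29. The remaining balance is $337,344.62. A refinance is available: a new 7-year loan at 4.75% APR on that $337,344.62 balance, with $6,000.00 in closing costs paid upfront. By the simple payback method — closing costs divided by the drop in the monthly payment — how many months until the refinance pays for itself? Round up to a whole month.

Current payment = 480,000 × 6.25%/12 / (1 − (1+0.0052083)^−84) = $7,069.78.
Refinanced payment = 337,344.62 × 0.0039583 / (1 − (1+0.0039583)^−84) = $4,728.47.
Monthly savings = $7,069.78 − $4,728.47 = $2,341.31.
Break-even = $6,000.00 / $2,341.31 = 2.56 → 3 months.

3 months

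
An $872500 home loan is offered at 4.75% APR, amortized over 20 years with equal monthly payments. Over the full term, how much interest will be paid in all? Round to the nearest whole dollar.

$480,692

At 4.75% the monthly rate is 0.0039583, so the payment is 872,500 × 0.0039583 / (1 − 1.0039583^−240) = $5,638.30.
Total paid = 240 × $5,638.30 = $1,353,192.00; interest = $1,353,192.00 − $872,500 = $480,692.00.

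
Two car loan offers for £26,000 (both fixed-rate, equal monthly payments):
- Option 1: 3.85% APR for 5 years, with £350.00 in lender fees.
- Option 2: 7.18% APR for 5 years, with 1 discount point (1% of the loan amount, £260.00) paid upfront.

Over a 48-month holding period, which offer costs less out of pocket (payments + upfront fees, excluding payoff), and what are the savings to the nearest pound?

Option 1 by £1,829

Option 1: at 3.85% the monthly rate is 0.0032083, so the payment is 26,000 × 0.0032083 / (1 − 1.0032083^−60) = £477.07.
Option 2: at 7.18% the monthly rate is 0.0059833, so the payment is 26,000 × 0.0059833 / (1 − 1.0059833^−60) = £517.04.
Over 48 months: Option 1 costs 48 × £477.07 + £350.00 = £23,249.36; Option 2 costs 48 × £517.04 + £260.00 = £25,077.92.
Option 1 is cheaper by £25,077.92 − £23,249.36 = £1,828.56.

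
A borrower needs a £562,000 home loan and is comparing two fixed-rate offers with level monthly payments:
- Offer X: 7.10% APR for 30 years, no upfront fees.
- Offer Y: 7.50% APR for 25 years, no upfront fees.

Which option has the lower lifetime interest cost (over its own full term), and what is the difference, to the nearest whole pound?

Offer X: at 7.10% the monthly rate is 0.0059167, so the payment is 562,000 × 0.0059167 / (1 − 1.0059167^−360) = £3,776.82.
Total interest on Offer X = 360 × £3,776.82 − £562,000 = £797,655.20.
Offer Y: at 7.50% the monthly rate is 0.0062500, so the payment is 562,000 × 0.0062500 / (1 − 1.0062500^−300) = £4,153.13.
Total interest on Offer Y = 300 × £4,153.13 − £562,000 = £683,939.00.
Offer Y is lower by £113,716.20.

Offer Y by £113,716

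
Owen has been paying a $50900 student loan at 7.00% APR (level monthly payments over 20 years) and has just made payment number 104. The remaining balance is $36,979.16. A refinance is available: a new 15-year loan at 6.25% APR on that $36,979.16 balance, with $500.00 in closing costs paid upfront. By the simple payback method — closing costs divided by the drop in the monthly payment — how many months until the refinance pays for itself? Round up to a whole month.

Current payment = 50,900 × 7%/12 / (1 − (1+0.0058333)^−240) = $394.63.
Refinanced payment = 36,979.16 × 0.0052083 / (1 − (1+0.0052083)^−180) = $317.07.
Monthly savings = $394.63 − $317.07 = $77.56.
Break-even = $500.00 / $77.56 = 6.45 → 7 months.

7 months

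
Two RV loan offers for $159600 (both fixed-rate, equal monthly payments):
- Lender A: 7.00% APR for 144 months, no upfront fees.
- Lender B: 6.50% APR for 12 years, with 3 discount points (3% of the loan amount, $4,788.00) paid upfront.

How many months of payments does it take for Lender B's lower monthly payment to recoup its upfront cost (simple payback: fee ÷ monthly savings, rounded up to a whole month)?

114 months

Lender A: monthly rate = 7%/12 = 0.0058333; payment = 159,600 × 0.0058333 / (1 − (1+0.0058333)^−144) = $1,641.30.
Lender B: monthly rate = 6.5%/12 = 0.0054167; payment = 159,600 × 0.0054167 / (1 − (1+0.0054167)^−144) = $1,599.07.
Monthly savings = $1,641.30 − $1,599.07 = $42.23.
Break-even = $4,788.00 / $42.23 = 113.38 → 114 months.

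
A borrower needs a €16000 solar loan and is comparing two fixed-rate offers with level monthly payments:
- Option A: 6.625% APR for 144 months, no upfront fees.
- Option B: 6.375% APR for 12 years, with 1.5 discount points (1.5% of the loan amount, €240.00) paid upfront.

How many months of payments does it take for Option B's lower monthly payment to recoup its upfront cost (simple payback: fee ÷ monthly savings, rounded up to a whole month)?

115 months

Option A: monthly rate = 6.625%/12 = 0.0055208; payment = 16,000 × 0.0055208 / (1 − (1+0.0055208)^−144) = €161.36.
Option B: at 6.375% the monthly rate is 0.0053125, so the payment is 16,000 × 0.0053125 / (1 − 1.0053125^−144) = €159.26.
Monthly savings = €161.36 − €159.26 = €2.10.
Break-even = €240.00 / €2.10 = 114.29 → 115 months.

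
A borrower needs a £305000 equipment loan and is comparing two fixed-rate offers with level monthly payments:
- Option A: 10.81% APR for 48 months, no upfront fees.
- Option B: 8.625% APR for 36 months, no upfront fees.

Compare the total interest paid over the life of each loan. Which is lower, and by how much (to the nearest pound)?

Option B by £29,781

Option A: monthly rate = 10.81%/12 = 0.0090083; payment = 305,000 × 0.0090083 / (1 − (1+0.0090083)^−48) = £7,854.77.
Total interest on Option A = 48 × £7,854.77 − £305,000 = £72,028.96.
Option B: at 8.625% the monthly rate is 0.0071875, so the payment is 305,000 × 0.0071875 / (1 − 1.0071875^−36) = £9,645.77.
Total interest on Option B = 36 × £9,645.77 − £305,000 = £42,247.72.
Option B is lower by £29,781.24.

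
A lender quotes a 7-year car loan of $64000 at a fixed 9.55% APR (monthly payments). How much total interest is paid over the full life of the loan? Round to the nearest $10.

Monthly rate = 9.55%/12 = 0.0079583; payment = 64,000 × 0.0079583 / (1 − (1+0.0079583)^−84) = $1,047.65.
Total paid = 84 × $1,047.65 = $88,002.60; interest = $88,002.60 − $64,000 = $24,002.60.

$24,000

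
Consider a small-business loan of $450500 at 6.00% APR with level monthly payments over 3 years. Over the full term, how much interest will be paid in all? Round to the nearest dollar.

$42,883

Monthly rate = 6%/12 = 0.0050000; payment = 450,500 × 0.0050000 / (1 − (1+0.0050000)^−36) = $13,705.08.
Total paid = 36 × $13,705.08 = $493,382.88; interest = $493,382.88 − $450,500 = $42,882.88.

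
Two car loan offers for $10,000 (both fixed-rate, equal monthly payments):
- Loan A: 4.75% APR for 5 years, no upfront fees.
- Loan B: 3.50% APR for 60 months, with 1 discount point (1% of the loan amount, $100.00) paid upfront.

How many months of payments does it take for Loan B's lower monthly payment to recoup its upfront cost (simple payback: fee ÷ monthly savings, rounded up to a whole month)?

18 months

Loan A: monthly rate = 4.75%/12 = 0.0039583; payment = 10,000 × 0.0039583 / (1 − (1+0.0039583)^−60) = $187.57.
Loan B: at 3.50% the monthly rate is 0.0029167, so the payment is 10,000 × 0.0029167 / (1 − 1.0029167^−60) = $181.92.
Monthly savings = $187.57 − $181.92 = $5.65.
Break-even = $100.00 / $5.65 = 17.70 → 18 months.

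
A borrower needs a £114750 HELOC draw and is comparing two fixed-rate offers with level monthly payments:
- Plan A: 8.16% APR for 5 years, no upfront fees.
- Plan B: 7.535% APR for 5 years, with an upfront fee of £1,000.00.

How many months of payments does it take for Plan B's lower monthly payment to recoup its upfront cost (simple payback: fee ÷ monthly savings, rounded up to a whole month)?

Plan A: at 8.16% the monthly rate is 0.0068000, so the payment is 114,750 × 0.0068000 / (1 − 1.0068000^−60) = £2,335.51.
Plan B: monthly rate = 7.535%/12 = 0.0062792; payment = 114,750 × 0.0062792 / (1 − (1+0.0062792)^−60) = £2,301.26.
Monthly savings = £2,335.51 − £2,301.26 = £34.25.
Break-even = £1,000.00 / £34.25 = 29.20 → 30 months.

30 months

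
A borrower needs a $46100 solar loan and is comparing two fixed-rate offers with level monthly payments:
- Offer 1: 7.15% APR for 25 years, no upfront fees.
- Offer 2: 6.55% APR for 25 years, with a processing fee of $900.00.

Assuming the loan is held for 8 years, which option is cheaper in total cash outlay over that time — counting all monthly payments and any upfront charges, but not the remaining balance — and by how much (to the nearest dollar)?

Offer 1: monthly rate = 7.15%/12 = 0.0059583; payment = 46,100 × 0.0059583 / (1 − (1+0.0059583)^−300) = $330.25.
Offer 2: at 6.55% the monthly rate is 0.0054583, so the payment is 46,100 × 0.0054583 / (1 − 1.0054583^−300) = $312.71.
Over 96 months: Offer 1 costs 96 × $330.25 = $31,704.00; Offer 2 costs 96 × $312.71 + $900.00 = $30,920.16.
Offer 2 is cheaper by $31,704.00 − $30,920.16 = $783.84.

Offer 2 by $784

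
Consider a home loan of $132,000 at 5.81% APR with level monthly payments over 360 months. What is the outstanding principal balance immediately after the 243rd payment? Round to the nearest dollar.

$69,134

With monthly rate i = 5.81%/12 = 0.0048417, the balance after k of n payments is P · [(1+i)^n − (1+i)^k] / [(1+i)^n − 1].
(1+0.0048417)^360 = 5.69047690 and (1+0.0048417)^243 = 3.23389078, so the balance is 132,000 × (5.69047690 − 3.23389078) / (5.69047690 − 1) = $69,133.56.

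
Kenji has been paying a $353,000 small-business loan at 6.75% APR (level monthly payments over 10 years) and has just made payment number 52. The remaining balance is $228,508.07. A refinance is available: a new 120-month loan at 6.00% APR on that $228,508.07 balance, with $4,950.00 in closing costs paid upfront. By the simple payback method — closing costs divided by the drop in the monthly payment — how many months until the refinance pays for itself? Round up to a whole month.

4 months

Current payment = 353,000 × 6.75%/12 / (1 − (1+0.0056250)^−120) = $4,053.29.
Refinanced payment = 228,508.07 × 0.0050000 / (1 − (1+0.0050000)^−120) = $2,536.91.
Monthly savings = $4,053.29 − $2,536.91 = $1,516.38.
Break-even = $4,950.00 / $1,516.38 = 3.26 → 4 months.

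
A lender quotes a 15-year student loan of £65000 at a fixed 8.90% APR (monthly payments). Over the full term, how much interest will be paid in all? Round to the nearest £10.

At 8.90% the monthly rate is 0.0074167, so the payment is 65,000 × 0.0074167 / (1 − 1.0074167^−180) = £655.41.
Total paid = 180 × £655.41 = £117,973.80; interest = £117,973.80 − £65,000 = £52,973.80.

£52,970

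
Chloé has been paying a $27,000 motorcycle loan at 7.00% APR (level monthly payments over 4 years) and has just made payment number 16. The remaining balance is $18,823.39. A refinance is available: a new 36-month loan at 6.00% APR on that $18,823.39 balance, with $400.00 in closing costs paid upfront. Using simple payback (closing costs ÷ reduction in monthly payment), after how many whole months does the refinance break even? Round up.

6 months

Current payment = 27,000 × 7%/12 / (1 − (1+0.0058333)^−48) = $646.55.
Refinanced payment = 18,823.39 × 0.0050000 / (1 − (1+0.0050000)^−36) = $572.64.
Monthly savings = $646.55 − $572.64 = $73.91.
Break-even = $400.00 / $73.91 = 5.41 → 6 months.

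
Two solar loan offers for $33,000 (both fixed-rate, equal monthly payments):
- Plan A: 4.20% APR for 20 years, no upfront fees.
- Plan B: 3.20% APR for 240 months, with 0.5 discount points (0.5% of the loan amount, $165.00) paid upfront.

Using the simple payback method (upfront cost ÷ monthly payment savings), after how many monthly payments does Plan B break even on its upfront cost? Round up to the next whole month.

Plan A: at 4.20% the monthly rate is 0.0035000, so the payment is 33,000 × 0.0035000 / (1 − 1.0035000^−240) = $203.47.
Plan B: at 3.20% the monthly rate is 0.0026667, so the payment is 33,000 × 0.0026667 / (1 − 1.0026667^−240) = $186.34.
Monthly savings = $203.47 − $186.34 = $17.13.
Break-even = $165.00 / $17.13 = 9.63 → 10 months.

10 months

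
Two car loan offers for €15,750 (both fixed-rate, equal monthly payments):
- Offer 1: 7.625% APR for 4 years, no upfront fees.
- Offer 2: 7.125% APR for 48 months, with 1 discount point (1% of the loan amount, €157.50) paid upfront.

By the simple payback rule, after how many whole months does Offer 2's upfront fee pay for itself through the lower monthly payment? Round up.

Offer 1: at 7.625% the monthly rate is 0.0063542, so the payment is 15,750 × 0.0063542 / (1 − 1.0063542^−48) = €381.74.
Offer 2: monthly rate = 7.125%/12 = 0.0059375; payment = 15,750 × 0.0059375 / (1 − (1+0.0059375)^−48) = €378.07.
Monthly savings = €381.74 − €378.07 = €3.67.
Break-even = €157.50 / €3.67 = 42.92 → 43 months.

43 months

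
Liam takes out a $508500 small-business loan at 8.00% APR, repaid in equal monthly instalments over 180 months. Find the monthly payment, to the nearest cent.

Monthly rate = 8%/12 = 0.0066667; payment = 508,500 × 0.0066667 / (1 − (1+0.0066667)^−180) = $4,859.49.

$4,859.49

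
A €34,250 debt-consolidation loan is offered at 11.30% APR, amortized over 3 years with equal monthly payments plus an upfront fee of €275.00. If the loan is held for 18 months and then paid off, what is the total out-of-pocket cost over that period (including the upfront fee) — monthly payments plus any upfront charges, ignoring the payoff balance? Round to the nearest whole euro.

€20,546

At 11.30% the monthly rate is 0.0094167, so the payment is 34,250 × 0.0094167 / (1 − 1.0094167^−36) = €1,126.17.
Total outlay = 18 × €1,126.17 + €275.00 = €20,546.06.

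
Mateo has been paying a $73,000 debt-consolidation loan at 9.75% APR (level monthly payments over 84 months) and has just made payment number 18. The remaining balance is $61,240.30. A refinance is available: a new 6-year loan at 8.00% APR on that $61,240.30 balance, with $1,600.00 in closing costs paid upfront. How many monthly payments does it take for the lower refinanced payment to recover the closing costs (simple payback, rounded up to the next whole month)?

Current payment = 73,000 × 9.75%/12 / (1 − (1+0.0081250)^−84) = $1,202.48.
Refinanced payment = 61,240.30 × 0.0066667 / (1 − (1+0.0066667)^−72) = $1,073.74.
Monthly savings = $1,202.48 − $1,073.74 = $128.74.
Break-even = $1,600.00 / $128.74 = 12.43 → 13 months.

13 months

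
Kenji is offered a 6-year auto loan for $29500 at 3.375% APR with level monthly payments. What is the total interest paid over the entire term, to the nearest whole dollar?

At 3.375% the monthly rate is 0.0028125, so the payment is 29,500 × 0.0028125 / (1 − 1.0028125^−72) = $453.18.
Total paid = 72 × $453.18 = $32,628.96; interest = $32,628.96 − $29,500 = $3,128.96.

$3,129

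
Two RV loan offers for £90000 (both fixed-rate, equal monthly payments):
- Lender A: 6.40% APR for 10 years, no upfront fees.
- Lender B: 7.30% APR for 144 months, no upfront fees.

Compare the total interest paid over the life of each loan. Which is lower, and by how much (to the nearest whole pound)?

Lender A by £13,277

Lender A: at 6.40% the monthly rate is 0.0053333, so the payment is 90,000 × 0.0053333 / (1 − 1.0053333^−120) = £1,017.36.
Total interest on Lender A = 120 × £1,017.36 − £90,000 = £32,083.20.
Lender B: monthly rate = 7.3%/12 = 0.0060833; payment = 90,000 × 0.0060833 / (1 − (1+0.0060833)^−144) = £940.00.
Total interest on Lender B = 144 × £940.00 − £90,000 = £45,360.00.
Lender A is lower by £13,276.80.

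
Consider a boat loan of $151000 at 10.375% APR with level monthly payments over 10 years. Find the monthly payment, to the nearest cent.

$2,026.96

Monthly rate = 10.375%/12 = 0.0086458; payment = 151,000 × 0.0086458 / (1 − (1+0.0086458)^−120) = $2,026.96.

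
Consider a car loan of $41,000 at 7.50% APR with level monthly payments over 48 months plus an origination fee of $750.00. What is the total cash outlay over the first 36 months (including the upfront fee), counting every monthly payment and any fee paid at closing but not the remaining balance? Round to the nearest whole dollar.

At 7.50% the monthly rate is 0.0062500, so the payment is 41,000 × 0.0062500 / (1 − 1.0062500^−48) = $991.33.
Total outlay = 36 × $991.33 + $750.00 = $36,437.88.

$36,438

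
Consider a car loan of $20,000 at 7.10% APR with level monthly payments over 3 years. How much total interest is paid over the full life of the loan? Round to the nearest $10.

Monthly rate = 7.1%/12 = 0.0059167; payment = 20,000 × 0.0059167 / (1 − (1+0.0059167)^−36) = $618.46.
Total paid = 36 × $618.46 = $22,264.56; interest = $22,264.56 − $20,000 = $2,264.56.

$2,260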